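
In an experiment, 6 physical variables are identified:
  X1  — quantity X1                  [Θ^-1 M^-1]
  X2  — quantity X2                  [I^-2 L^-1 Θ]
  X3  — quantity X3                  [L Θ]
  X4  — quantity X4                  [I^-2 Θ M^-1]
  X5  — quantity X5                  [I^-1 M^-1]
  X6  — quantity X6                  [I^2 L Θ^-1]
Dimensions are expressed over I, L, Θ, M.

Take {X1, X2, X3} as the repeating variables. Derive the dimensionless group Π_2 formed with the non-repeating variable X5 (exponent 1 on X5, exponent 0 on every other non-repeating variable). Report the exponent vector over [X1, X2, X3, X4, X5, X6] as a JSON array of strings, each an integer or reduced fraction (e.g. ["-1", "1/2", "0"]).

Exponent matrix [I,L,Θ,M] × [X1,X2,X3,X4,X5,X6]:
  I: [ 0 -2  0 -2 -1  2]
  L: [ 0 -1  1  0  0  1]
  Θ: [-1  1  1  1  0 -1]
  M: [-1  0  0 -1 -1  0]
Row reduction gives pivot columns X1,X2,X3; rank = 3
Pivot set = {X1,X2,X3}, free = {X4,X5,X6}
RREF:
  r0: [   1    0    0    1    1    0]
  r1: [   0    1    0    1  1/2   -1]
  r2: [   0    0    1    1  1/2    0]
  r3: [   0    0    0    0    0    0]
Fix exponent of X5 at 1, X4 at 0, X6 at 0; solve each RREF row for its pivot's exponent:
  r0: exp(X1) + (1)·1 = 0 ⇒ exp(X1) = -1
  r1: exp(X2) + (1/2)·1 = 0 ⇒ exp(X2) = -1/2
  r2: exp(X3) + (1/2)·1 = 0 ⇒ exp(X3) = -1/2
Π_2 = X1^-1 · X2^(-1/2) · X3^(-1/2) · X5

["-1", "-1/2", "-1/2", "0", "1", "0"]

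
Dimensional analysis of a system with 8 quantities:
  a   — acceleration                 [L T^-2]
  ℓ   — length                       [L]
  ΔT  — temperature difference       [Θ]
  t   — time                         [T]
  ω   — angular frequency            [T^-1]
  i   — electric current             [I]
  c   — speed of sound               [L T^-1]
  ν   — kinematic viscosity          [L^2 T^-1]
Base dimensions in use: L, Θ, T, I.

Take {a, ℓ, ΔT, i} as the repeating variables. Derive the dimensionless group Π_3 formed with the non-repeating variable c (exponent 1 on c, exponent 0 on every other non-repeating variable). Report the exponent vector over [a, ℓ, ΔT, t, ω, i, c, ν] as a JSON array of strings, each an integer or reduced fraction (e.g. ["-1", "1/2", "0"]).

["-1/2", "-1/2", "0", "0", "0", "0", "1", "0"]

Exponent matrix [L,Θ,T,I] × [a,ℓ,ΔT,t,ω,i,c,ν]:
  L: [ 1  1  0  0  0  0  1  2]
  Θ: [ 0  0  1  0  0  0  0  0]
  T: [-2  0  0  1 -1  0 -1 -1]
  I: [ 0  0  0  0  0  1  0  0]
Echelon form has 4 nonzero rows (pivots: a,ℓ,ΔT,i)
Pivot set = {a,ℓ,ΔT,i}, free = {t,ω,c,ν}
RREF:
  r0: [   1    0    0 -1/2  1/2    0  1/2  1/2]
  r1: [   0    1    0  1/2 -1/2    0  1/2  3/2]
  r2: [   0    0    1    0    0    0    0    0]
  r3: [   0    0    0    0    0    1    0    0]
Fix exponent of c at 1, t at 0, ω at 0, ν at 0; solve each RREF row for its pivot's exponent:
  r0: exp(a) + (1/2)·1 = 0 ⇒ exp(a) = -1/2
  r1: exp(ℓ) + (1/2)·1 = 0 ⇒ exp(ℓ) = -1/2
  r2: exp(ΔT) + (0)·1 = 0 ⇒ exp(ΔT) = 0
  r3: exp(i) + (0)·1 = 0 ⇒ exp(i) = 0
Π_3 = a^(-1/2) · ℓ^(-1/2) · c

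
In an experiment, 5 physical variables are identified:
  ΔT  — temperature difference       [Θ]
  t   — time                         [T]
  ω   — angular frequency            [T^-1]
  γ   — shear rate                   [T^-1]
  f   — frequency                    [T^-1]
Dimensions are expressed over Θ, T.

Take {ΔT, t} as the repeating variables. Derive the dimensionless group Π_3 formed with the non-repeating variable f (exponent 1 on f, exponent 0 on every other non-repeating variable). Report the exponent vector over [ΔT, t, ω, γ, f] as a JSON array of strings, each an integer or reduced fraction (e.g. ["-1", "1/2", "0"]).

Exponent matrix [Θ,T] × [ΔT,t,ω,γ,f]:
  Θ: [ 1  0  0  0  0]
  T: [ 0  1 -1 -1 -1]
Echelon form has 2 nonzero rows (pivots: ΔT,t)
Pivot set = {ΔT,t}, free = {ω,γ,f}
RREF:
  r0: [   1    0    0    0    0]
  r1: [   0    1   -1   -1   -1]
Fix exponent of f at 1, ω at 0, γ at 0; solve each RREF row for its pivot's exponent:
  r0: exp(ΔT) + (0)·1 = 0 ⇒ exp(ΔT) = 0
  r1: exp(t) + (-1)·1 = 0 ⇒ exp(t) = 1
Π_3 = t · f

["0", "1", "0", "0", "1"]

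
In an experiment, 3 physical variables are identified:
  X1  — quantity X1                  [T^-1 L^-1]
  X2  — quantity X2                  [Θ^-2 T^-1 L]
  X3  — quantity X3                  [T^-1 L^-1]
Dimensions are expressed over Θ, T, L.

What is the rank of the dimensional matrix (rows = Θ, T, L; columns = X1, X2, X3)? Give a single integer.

2

Exponent matrix [Θ,T,L] × [X1,X2,X3]:
  Θ: [ 0 -2  0]
  T: [-1 -1 -1]
  L: [-1  1 -1]
Row reduction gives pivot columns X1,X2; rank = 2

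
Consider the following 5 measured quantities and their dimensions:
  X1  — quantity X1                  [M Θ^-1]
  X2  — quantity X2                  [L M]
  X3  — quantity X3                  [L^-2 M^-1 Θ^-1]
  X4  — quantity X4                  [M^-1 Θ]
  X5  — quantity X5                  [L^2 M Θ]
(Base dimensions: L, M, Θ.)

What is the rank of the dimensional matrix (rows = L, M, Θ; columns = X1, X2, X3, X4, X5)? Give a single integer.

2

Exponent matrix [L,M,Θ] × [X1,X2,X3,X4,X5]:
  L: [ 0  1 -2  0  2]
  M: [ 1  1 -1 -1  1]
  Θ: [-1  0 -1  1  1]
Echelon form has 2 nonzero rows (pivots: X1,X2)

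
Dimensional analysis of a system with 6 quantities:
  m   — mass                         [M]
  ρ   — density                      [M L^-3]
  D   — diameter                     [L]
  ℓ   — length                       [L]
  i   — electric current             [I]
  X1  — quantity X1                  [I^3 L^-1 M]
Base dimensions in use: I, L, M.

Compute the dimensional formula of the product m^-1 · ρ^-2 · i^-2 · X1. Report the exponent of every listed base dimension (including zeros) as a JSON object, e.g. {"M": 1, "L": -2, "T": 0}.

Exponent matrix [I,L,M] × [m,ρ,D,ℓ,i,X1]:
  I: [ 0  0  0  0  1  3]
  L: [ 0 -3  1  1  0 -1]
  M: [ 1  1  0  0  0  1]
  [I]: (-1)·0+(-2)·0+(-2)·1+(1)·3 = 1
  [L]: (-1)·0+(-2)·-3+(-2)·0+(1)·-1 = 5
  [M]: (-1)·1+(-2)·1+(-2)·0+(1)·1 = -2
⇒ I L^5 M^-2

{"I": 1, "L": 5, "M": -2}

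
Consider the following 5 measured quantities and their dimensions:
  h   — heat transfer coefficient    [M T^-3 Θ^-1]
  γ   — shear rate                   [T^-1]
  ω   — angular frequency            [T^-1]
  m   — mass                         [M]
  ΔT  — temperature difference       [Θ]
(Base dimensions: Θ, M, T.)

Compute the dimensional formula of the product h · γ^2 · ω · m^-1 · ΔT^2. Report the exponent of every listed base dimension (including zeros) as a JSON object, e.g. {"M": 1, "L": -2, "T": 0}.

Write exponents as rows Θ,M,T / cols h,γ,ω,m,ΔT:
  Θ: [-1  0  0  0  1]
  M: [ 1  0  0  1  0]
  T: [-3 -1 -1  0  0]
  [Θ]: (1)·-1+(2)·0+(1)·0+(-1)·0+(2)·1 = 1
  [M]: (1)·1+(2)·0+(1)·0+(-1)·1+(2)·0 = 0
  [T]: (1)·-3+(2)·-1+(1)·-1+(-1)·0+(2)·0 = -6
⇒ Θ T^-6

{"Θ": 1, "M": 0, "T": -6}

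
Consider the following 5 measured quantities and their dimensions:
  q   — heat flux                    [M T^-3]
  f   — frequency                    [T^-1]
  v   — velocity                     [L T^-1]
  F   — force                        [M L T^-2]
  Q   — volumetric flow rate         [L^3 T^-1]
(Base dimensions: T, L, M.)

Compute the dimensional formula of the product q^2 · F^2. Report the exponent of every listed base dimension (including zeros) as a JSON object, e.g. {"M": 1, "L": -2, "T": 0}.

Exponent matrix [T,L,M] × [q,f,v,F,Q]:
  T: [-3 -1 -1 -2 -1]
  L: [ 0  0  1  1  3]
  M: [ 1  0  0  1  0]
  [T]: (2)·-3+(2)·-2 = -10
  [L]: (2)·0+(2)·1 = 2
  [M]: (2)·1+(2)·1 = 4
⇒ T^-10 L^2 M^4

{"T": -10, "L": 2, "M": 4}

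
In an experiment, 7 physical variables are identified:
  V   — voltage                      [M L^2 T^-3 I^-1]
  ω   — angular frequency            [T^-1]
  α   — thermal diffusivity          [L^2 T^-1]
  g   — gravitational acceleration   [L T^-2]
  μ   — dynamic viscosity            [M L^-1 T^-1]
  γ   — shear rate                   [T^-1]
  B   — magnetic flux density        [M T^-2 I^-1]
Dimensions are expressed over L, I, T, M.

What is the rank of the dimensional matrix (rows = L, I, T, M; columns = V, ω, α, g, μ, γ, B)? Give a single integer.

Dimensional matrix (L×I×T×M by V×ω×α×g×μ×γ×B):
  L: [ 2  0  2  1 -1  0  0]
  I: [-1  0  0  0  0  0 -1]
  T: [-3 -1 -1 -2 -1 -1 -2]
  M: [ 1  0  0  0  1  0  1]
RREF → pivots at {V,ω,α,μ} ⇒ r = 4

4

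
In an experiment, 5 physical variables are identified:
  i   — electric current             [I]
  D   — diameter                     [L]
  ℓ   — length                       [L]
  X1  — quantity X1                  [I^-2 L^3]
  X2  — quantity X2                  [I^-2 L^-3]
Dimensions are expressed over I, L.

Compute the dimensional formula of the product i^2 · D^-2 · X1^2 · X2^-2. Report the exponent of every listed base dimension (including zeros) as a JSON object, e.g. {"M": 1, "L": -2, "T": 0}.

Dimensional matrix (I×L by i×D×ℓ×X1×X2):
  I: [ 1  0  0 -2 -2]
  L: [ 0  1  1  3 -3]
  [I]: (2)·1+(-2)·0+(2)·-2+(-2)·-2 = 2
  [L]: (2)·0+(-2)·1+(2)·3+(-2)·-3 = 10
⇒ I^2 L^10

{"I": 2, "L": 10}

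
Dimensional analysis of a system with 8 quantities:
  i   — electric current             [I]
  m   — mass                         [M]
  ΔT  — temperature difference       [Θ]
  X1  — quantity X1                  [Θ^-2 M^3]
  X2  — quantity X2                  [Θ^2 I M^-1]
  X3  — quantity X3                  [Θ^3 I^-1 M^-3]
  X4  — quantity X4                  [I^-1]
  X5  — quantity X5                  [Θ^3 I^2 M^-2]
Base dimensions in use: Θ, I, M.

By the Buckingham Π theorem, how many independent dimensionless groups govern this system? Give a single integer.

Dimensional matrix (Θ×I×M by i×m×ΔT×X1×X2×X3×X4×X5):
  Θ: [ 0  0  1 -2  2  3  0  3]
  I: [ 1  0  0  0  1 -1 -1  2]
  M: [ 0  1  0  3 -1 -3  0 -2]
Row reduction gives pivot columns i,m,ΔT; rank = 3
8 vars − rank 3 = 5 Π groups

5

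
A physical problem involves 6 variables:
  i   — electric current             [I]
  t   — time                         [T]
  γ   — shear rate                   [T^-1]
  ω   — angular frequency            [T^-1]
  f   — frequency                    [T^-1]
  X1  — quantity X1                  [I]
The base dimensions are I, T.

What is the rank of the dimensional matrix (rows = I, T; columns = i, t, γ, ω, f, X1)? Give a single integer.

Dimensional matrix (I×T by i×t×γ×ω×f×X1):
  I: [ 1  0  0  0  0  1]
  T: [ 0  1 -1 -1 -1  0]
Echelon form has 2 nonzero rows (pivots: i,t)

2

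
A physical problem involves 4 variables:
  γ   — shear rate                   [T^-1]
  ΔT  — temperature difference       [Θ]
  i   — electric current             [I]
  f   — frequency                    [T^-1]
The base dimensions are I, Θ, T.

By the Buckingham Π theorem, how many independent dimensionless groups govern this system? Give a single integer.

Write exponents as rows I,Θ,T / cols γ,ΔT,i,f:
  I: [ 0  0  1  0]
  Θ: [ 0  1  0  0]
  T: [-1  0  0 -1]
RREF → pivots at {γ,ΔT,i} ⇒ r = 3
n=4, r=3 ⇒ 1 dimensionless group

1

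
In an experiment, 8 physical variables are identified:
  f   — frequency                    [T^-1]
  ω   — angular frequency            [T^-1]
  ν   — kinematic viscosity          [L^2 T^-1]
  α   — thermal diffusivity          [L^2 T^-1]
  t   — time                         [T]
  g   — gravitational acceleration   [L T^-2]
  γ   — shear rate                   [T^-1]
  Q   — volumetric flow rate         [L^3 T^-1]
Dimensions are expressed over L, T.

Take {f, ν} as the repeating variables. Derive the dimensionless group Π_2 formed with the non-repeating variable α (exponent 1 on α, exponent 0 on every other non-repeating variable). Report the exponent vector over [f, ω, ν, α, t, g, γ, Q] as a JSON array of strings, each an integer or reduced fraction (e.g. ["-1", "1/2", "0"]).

Write exponents as rows L,T / cols f,ω,ν,α,t,g,γ,Q:
  L: [ 0  0  2  2  0  1  0  3]
  T: [-1 -1 -1 -1  1 -2 -1 -1]
Echelon form has 2 nonzero rows (pivots: f,ν)
Repeat: f,ν; free: ω,α,t,g,γ,Q
RREF:
  r0: [   1    1    0    0   -1  3/2    1 -1/2]
  r1: [   0    0    1    1    0  1/2    0  3/2]
Fix exponent of α at 1, ω at 0, t at 0, g at 0, γ at 0, Q at 0; solve each RREF row for its pivot's exponent:
  r0: exp(f) + (0)·1 = 0 ⇒ exp(f) = 0
  r1: exp(ν) + (1)·1 = 0 ⇒ exp(ν) = -1
Π_2 = ν^-1 · α

["0", "0", "-1", "1", "0", "0", "0", "0"]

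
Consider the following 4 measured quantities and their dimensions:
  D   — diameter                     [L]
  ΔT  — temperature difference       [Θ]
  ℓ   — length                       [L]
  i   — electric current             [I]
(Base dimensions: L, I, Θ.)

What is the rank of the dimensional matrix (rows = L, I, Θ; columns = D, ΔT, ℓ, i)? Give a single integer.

3

Dimensional matrix (L×I×Θ by D×ΔT×ℓ×i):
  L: [ 1  0  1  0]
  I: [ 0  0  0  1]
  Θ: [ 0  1  0  0]
RREF → pivots at {D,ΔT,i} ⇒ r = 3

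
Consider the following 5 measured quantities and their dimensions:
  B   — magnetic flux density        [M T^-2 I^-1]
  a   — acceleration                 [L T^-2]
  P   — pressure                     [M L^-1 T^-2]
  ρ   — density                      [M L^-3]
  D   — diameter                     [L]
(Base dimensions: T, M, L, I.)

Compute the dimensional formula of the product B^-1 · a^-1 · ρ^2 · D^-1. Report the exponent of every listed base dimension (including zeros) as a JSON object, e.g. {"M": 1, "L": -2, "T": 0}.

{"T": 4, "M": 1, "L": -8, "I": 1}

Write exponents as rows T,M,L,I / cols B,a,P,ρ,D:
  T: [-2 -2 -2  0  0]
  M: [ 1  0  1  1  0]
  L: [ 0  1 -1 -3  1]
  I: [-1  0  0  0  0]
  [T]: (-1)·-2+(-1)·-2+(2)·0+(-1)·0 = 4
  [M]: (-1)·1+(-1)·0+(2)·1+(-1)·0 = 1
  [L]: (-1)·0+(-1)·1+(2)·-3+(-1)·1 = -8
  [I]: (-1)·-1+(-1)·0+(2)·0+(-1)·0 = 1
⇒ T^4 M L^-8 I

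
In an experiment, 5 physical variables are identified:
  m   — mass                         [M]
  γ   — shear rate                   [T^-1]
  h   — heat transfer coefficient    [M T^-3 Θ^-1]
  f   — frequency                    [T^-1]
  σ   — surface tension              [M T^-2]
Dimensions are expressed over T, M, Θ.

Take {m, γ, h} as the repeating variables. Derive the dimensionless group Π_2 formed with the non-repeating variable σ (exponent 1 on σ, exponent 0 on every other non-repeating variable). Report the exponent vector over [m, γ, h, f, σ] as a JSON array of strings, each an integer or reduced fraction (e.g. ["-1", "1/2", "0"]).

Dimensional matrix (T×M×Θ by m×γ×h×f×σ):
  T: [ 0 -1 -3 -1 -2]
  M: [ 1  0  1  0  1]
  Θ: [ 0  0 -1  0  0]
RREF → pivots at {m,γ,h} ⇒ r = 3
Pivot set = {m,γ,h}, free = {f,σ}
RREF:
  r0: [   1    0    0    0    1]
  r1: [   0    1    0    1    2]
  r2: [   0    0    1    0    0]
Fix exponent of σ at 1, f at 0; solve each RREF row for its pivot's exponent:
  r0: exp(m) + (1)·1 = 0 ⇒ exp(m) = -1
  r1: exp(γ) + (2)·1 = 0 ⇒ exp(γ) = -2
  r2: exp(h) + (0)·1 = 0 ⇒ exp(h) = 0
Π_2 = m^-1 · γ^-2 · σ

["-1", "-2", "0", "0", "1"]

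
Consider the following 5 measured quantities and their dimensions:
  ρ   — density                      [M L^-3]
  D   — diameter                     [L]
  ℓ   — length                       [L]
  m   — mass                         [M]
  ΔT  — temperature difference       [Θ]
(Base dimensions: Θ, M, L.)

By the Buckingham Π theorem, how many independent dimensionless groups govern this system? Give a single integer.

2

Exponent matrix [Θ,M,L] × [ρ,D,ℓ,m,ΔT]:
  Θ: [ 0  0  0  0  1]
  M: [ 1  0  0  1  0]
  L: [-3  1  1  0  0]
Echelon form has 3 nonzero rows (pivots: ρ,D,ΔT)
Π count = n − r = 5 − 3 = 2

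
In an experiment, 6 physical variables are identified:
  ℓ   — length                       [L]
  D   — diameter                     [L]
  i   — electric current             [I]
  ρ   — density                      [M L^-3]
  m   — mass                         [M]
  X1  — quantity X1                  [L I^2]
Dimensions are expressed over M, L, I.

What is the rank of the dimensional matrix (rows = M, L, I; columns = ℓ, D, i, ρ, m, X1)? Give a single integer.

Exponent matrix [M,L,I] × [ℓ,D,i,ρ,m,X1]:
  M: [ 0  0  0  1  1  0]
  L: [ 1  1  0 -3  0  1]
  I: [ 0  0  1  0  0  2]
Row reduction gives pivot columns ℓ,i,ρ; rank = 3

3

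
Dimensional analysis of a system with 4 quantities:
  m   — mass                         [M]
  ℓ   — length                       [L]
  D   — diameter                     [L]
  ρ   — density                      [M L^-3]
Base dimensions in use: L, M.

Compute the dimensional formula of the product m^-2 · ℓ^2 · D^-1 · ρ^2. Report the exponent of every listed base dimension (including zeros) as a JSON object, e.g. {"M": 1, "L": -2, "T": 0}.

Write exponents as rows L,M / cols m,ℓ,D,ρ:
  L: [ 0  1  1 -3]
  M: [ 1  0  0  1]
  [L]: (-2)·0+(2)·1+(-1)·1+(2)·-3 = -5
  [M]: (-2)·1+(2)·0+(-1)·0+(2)·1 = 0
⇒ L^-5

{"L": -5, "M": 0}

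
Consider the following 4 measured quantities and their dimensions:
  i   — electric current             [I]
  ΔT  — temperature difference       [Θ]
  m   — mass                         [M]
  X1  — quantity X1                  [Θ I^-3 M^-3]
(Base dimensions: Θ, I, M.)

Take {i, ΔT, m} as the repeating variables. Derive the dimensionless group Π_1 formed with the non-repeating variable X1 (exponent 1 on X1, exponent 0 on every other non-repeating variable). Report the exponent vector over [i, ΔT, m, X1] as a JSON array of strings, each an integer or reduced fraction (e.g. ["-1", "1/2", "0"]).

Write exponents as rows Θ,I,M / cols i,ΔT,m,X1:
  Θ: [ 0  1  0  1]
  I: [ 1  0  0 -3]
  M: [ 0  0  1 -3]
RREF → pivots at {i,ΔT,m} ⇒ r = 3
Repeat: i,ΔT,m; free: X1
RREF:
  r0: [   1    0    0   -3]
  r1: [   0    1    0    1]
  r2: [   0    0    1   -3]
Fix exponent of X1 at 1; solve each RREF row for its pivot's exponent:
  r0: exp(i) + (-3)·1 = 0 ⇒ exp(i) = 3
  r1: exp(ΔT) + (1)·1 = 0 ⇒ exp(ΔT) = -1
  r2: exp(m) + (-3)·1 = 0 ⇒ exp(m) = 3
Π_1 = i^3 · ΔT^-1 · m^3 · X1

["3", "-1", "3", "1"]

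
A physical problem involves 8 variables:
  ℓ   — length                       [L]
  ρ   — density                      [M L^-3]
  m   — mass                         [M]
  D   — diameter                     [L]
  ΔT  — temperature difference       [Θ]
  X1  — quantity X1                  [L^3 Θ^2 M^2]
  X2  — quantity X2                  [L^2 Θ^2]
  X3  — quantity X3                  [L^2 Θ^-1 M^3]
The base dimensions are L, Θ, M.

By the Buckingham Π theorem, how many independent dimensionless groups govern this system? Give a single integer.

5

Dimensional matrix (L×Θ×M by ℓ×ρ×m×D×ΔT×X1×X2×X3):
  L: [ 1 -3  0  1  0  3  2  2]
  Θ: [ 0  0  0  0  1  2  2 -1]
  M: [ 0  1  1  0  0  2  0  3]
Echelon form has 3 nonzero rows (pivots: ℓ,ρ,ΔT)
n=8, r=3 ⇒ 5 dimensionless groups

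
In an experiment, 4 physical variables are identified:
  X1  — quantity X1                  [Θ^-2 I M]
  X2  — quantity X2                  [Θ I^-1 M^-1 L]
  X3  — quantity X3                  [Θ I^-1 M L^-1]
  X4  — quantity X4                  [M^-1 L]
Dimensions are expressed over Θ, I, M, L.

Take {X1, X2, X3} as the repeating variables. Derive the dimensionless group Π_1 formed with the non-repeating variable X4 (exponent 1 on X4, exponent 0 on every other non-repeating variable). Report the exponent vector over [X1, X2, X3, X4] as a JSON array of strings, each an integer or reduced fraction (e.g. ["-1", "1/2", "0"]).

Dimensional matrix (Θ×I×M×L by X1×X2×X3×X4):
  Θ: [-2  1  1  0]
  I: [ 1 -1 -1  0]
  M: [ 1 -1  1 -1]
  L: [ 0  1 -1  1]
Echelon form has 3 nonzero rows (pivots: X1,X2,X3)
Repeat: X1,X2,X3; free: X4
RREF:
  r0: [   1    0    0    0]
  r1: [   0    1    0  1/2]
  r2: [   0    0    1 -1/2]
  r3: [   0    0    0    0]
Fix exponent of X4 at 1; solve each RREF row for its pivot's exponent:
  r0: exp(X1) + (0)·1 = 0 ⇒ exp(X1) = 0
  r1: exp(X2) + (1/2)·1 = 0 ⇒ exp(X2) = -1/2
  r2: exp(X3) + (-1/2)·1 = 0 ⇒ exp(X3) = 1/2
Π_1 = X2^(-1/2) · X3^(1/2) · X4

["0", "-1/2", "1/2", "1"]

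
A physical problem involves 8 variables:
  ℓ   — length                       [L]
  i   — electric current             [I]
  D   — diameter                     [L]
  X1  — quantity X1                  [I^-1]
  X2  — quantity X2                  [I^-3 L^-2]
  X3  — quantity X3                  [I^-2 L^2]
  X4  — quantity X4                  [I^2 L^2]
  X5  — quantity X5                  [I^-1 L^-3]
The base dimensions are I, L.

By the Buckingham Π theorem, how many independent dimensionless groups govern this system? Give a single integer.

Exponent matrix [I,L] × [ℓ,i,D,X1,X2,X3,X4,X5]:
  I: [ 0  1  0 -1 -3 -2  2 -1]
  L: [ 1  0  1  0 -2  2  2 -3]
Echelon form has 2 nonzero rows (pivots: ℓ,i)
8 vars − rank 2 = 6 Π groups

6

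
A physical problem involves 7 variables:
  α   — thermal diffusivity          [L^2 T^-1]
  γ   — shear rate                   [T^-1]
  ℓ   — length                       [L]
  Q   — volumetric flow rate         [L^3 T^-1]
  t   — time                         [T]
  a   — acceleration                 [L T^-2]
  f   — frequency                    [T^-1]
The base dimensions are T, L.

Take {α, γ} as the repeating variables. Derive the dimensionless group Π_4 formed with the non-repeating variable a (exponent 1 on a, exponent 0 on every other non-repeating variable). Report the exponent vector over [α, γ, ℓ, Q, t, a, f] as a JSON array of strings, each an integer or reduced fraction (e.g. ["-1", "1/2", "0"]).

["-1/2", "-3/2", "0", "0", "0", "1", "0"]

Write exponents as rows T,L / cols α,γ,ℓ,Q,t,a,f:
  T: [-1 -1  0 -1  1 -2 -1]
  L: [ 2  0  1  3  0  1  0]
RREF → pivots at {α,γ} ⇒ r = 2
Repeat: α,γ; free: ℓ,Q,t,a,f
RREF:
  r0: [   1    0  1/2  3/2    0  1/2    0]
  r1: [   0    1 -1/2 -1/2   -1  3/2    1]
Fix exponent of a at 1, ℓ at 0, Q at 0, t at 0, f at 0; solve each RREF row for its pivot's exponent:
  r0: exp(α) + (1/2)·1 = 0 ⇒ exp(α) = -1/2
  r1: exp(γ) + (3/2)·1 = 0 ⇒ exp(γ) = -3/2
Π_4 = α^(-1/2) · γ^(-3/2) · a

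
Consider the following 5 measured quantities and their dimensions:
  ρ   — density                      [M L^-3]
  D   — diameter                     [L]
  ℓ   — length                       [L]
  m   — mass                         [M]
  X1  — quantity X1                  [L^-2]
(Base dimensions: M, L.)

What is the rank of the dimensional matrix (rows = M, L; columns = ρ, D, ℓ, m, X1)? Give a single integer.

Write exponents as rows M,L / cols ρ,D,ℓ,m,X1:
  M: [ 1  0  0  1  0]
  L: [-3  1  1  0 -2]
Row reduction gives pivot columns ρ,D; rank = 2

2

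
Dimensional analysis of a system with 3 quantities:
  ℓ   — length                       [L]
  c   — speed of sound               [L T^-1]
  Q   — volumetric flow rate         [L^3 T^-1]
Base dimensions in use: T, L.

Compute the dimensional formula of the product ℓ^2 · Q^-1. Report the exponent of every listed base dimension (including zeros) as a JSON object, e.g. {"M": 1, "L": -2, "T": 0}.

{"T": 1, "L": -1}

Write exponents as rows T,L / cols ℓ,c,Q:
  T: [ 0 -1 -1]
  L: [ 1  1  3]
  [T]: (2)·0+(-1)·-1 = 1
  [L]: (2)·1+(-1)·3 = -1
⇒ T L^-1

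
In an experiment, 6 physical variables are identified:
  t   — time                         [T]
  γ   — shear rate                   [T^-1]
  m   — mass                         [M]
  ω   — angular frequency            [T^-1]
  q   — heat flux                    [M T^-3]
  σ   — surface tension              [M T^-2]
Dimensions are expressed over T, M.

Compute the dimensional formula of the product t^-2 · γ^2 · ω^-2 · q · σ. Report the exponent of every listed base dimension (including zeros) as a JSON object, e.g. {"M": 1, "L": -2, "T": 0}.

Dimensional matrix (T×M by t×γ×m×ω×q×σ):
  T: [ 1 -1  0 -1 -3 -2]
  M: [ 0  0  1  0  1  1]
  [T]: (-2)·1+(2)·-1+(-2)·-1+(1)·-3+(1)·-2 = -7
  [M]: (-2)·0+(2)·0+(-2)·0+(1)·1+(1)·1 = 2
⇒ T^-7 M^2

{"T": -7, "M": 2}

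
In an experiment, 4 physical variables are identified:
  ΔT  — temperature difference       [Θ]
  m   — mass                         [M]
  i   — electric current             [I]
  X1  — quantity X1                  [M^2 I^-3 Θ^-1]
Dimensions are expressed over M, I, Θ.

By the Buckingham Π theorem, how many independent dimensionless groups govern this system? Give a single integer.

1

Write exponents as rows M,I,Θ / cols ΔT,m,i,X1:
  M: [ 0  1  0  2]
  I: [ 0  0  1 -3]
  Θ: [ 1  0  0 -1]
RREF → pivots at {ΔT,m,i} ⇒ r = 3
Π count = n − r = 4 − 3 = 1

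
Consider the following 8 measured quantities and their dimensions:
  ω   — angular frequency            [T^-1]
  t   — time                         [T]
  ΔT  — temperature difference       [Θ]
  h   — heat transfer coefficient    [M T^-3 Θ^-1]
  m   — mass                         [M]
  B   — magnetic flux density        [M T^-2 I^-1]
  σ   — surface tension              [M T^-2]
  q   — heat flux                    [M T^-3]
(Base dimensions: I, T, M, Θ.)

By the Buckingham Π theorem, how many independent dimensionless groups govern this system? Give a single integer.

Exponent matrix [I,T,M,Θ] × [ω,t,ΔT,h,m,B,σ,q]:
  I: [ 0  0  0  0  0 -1  0  0]
  T: [-1  1  0 -3  0 -2 -2 -3]
  M: [ 0  0  0  1  1  1  1  1]
  Θ: [ 0  0  1 -1  0  0  0  0]
Row reduction gives pivot columns ω,ΔT,h,B; rank = 4
n=8, r=4 ⇒ 4 dimensionless groups

4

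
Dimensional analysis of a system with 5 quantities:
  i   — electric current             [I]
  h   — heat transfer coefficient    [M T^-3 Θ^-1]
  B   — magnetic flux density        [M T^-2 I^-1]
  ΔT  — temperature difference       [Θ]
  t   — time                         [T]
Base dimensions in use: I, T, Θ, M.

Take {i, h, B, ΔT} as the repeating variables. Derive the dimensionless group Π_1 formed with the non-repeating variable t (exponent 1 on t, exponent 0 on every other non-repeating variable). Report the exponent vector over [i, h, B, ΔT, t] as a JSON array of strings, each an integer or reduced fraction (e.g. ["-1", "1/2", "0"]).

["-1", "1", "-1", "1", "1"]

Write exponents as rows I,T,Θ,M / cols i,h,B,ΔT,t:
  I: [ 1  0 -1  0  0]
  T: [ 0 -3 -2  0  1]
  Θ: [ 0 -1  0  1  0]
  M: [ 0  1  1  0  0]
Echelon form has 4 nonzero rows (pivots: i,h,B,ΔT)
Pivot set = {i,h,B,ΔT}, free = {t}
RREF:
  r0: [   1    0    0    0    1]
  r1: [   0    1    0    0   -1]
  r2: [   0    0    1    0    1]
  r3: [   0    0    0    1   -1]
Fix exponent of t at 1; solve each RREF row for its pivot's exponent:
  r0: exp(i) + (1)·1 = 0 ⇒ exp(i) = -1
  r1: exp(h) + (-1)·1 = 0 ⇒ exp(h) = 1
  r2: exp(B) + (1)·1 = 0 ⇒ exp(B) = -1
  r3: exp(ΔT) + (-1)·1 = 0 ⇒ exp(ΔT) = 1
Π_1 = i^-1 · h · B^-1 · ΔT · t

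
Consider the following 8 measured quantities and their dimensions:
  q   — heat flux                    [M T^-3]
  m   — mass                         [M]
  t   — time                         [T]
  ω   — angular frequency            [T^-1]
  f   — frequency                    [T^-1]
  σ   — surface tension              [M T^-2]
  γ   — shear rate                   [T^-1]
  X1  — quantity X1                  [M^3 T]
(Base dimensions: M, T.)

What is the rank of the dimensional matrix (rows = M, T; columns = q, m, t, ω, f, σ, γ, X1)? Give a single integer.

Exponent matrix [M,T] × [q,m,t,ω,f,σ,γ,X1]:
  M: [ 1  1  0  0  0  1  0  3]
  T: [-3  0  1 -1 -1 -2 -1  1]
Row reduction gives pivot columns q,m; rank = 2

2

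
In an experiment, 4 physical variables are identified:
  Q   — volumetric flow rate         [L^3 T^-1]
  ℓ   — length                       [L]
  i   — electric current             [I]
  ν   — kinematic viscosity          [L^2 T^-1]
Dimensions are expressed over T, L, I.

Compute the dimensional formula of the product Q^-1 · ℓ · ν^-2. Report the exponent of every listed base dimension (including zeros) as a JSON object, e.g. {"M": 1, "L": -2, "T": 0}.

Exponent matrix [T,L,I] × [Q,ℓ,i,ν]:
  T: [-1  0  0 -1]
  L: [ 3  1  0  2]
  I: [ 0  0  1  0]
  [T]: (-1)·-1+(1)·0+(-2)·-1 = 3
  [L]: (-1)·3+(1)·1+(-2)·2 = -6
  [I]: (-1)·0+(1)·0+(-2)·0 = 0
⇒ T^3 L^-6

{"T": 3, "L": -6, "I": 0}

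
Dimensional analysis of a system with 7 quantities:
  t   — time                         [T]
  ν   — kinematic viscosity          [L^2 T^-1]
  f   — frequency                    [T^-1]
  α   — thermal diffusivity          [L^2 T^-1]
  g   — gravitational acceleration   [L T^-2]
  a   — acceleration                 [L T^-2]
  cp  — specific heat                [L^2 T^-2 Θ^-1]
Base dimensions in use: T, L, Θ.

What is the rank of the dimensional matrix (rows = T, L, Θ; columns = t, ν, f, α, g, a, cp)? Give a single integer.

Dimensional matrix (T×L×Θ by t×ν×f×α×g×a×cp):
  T: [ 1 -1 -1 -1 -2 -2 -2]
  L: [ 0  2  0  2  1  1  2]
  Θ: [ 0  0  0  0  0  0 -1]
Row reduction gives pivot columns t,ν,cp; rank = 3

3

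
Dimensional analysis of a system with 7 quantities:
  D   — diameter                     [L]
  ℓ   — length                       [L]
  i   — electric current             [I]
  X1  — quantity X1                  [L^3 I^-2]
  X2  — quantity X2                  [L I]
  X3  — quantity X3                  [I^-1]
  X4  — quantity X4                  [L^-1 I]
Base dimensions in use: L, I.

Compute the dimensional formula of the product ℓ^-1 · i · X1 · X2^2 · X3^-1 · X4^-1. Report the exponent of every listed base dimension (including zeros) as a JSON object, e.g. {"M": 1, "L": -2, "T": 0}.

{"L": 5, "I": 1}

Dimensional matrix (L×I by D×ℓ×i×X1×X2×X3×X4):
  L: [ 1  1  0  3  1  0 -1]
  I: [ 0  0  1 -2  1 -1  1]
  [L]: (-1)·1+(1)·0+(1)·3+(2)·1+(-1)·0+(-1)·-1 = 5
  [I]: (-1)·0+(1)·1+(1)·-2+(2)·1+(-1)·-1+(-1)·1 = 1
⇒ L^5 I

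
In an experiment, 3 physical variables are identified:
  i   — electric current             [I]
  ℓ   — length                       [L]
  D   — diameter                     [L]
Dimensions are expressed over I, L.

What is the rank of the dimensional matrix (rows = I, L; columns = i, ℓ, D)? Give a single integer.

Write exponents as rows I,L / cols i,ℓ,D:
  I: [ 1  0  0]
  L: [ 0  1  1]
RREF → pivots at {i,ℓ} ⇒ r = 2

2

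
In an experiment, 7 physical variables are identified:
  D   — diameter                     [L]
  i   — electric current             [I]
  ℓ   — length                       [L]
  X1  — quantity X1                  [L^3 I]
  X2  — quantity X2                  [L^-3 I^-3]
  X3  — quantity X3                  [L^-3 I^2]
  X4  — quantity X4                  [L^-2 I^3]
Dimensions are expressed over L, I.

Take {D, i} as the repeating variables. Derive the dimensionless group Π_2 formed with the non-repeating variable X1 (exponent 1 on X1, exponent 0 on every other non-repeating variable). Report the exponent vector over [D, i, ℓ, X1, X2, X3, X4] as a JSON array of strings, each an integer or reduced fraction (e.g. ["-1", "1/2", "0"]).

["-3", "-1", "0", "1", "0", "0", "0"]

Write exponents as rows L,I / cols D,i,ℓ,X1,X2,X3,X4:
  L: [ 1  0  1  3 -3 -3 -2]
  I: [ 0  1  0  1 -3  2  3]
RREF → pivots at {D,i} ⇒ r = 2
Pivot set = {D,i}, free = {ℓ,X1,X2,X3,X4}
RREF:
  r0: [   1    0    1    3   -3   -3   -2]
  r1: [   0    1    0    1   -3    2    3]
Fix exponent of X1 at 1, ℓ at 0, X2 at 0, X3 at 0, X4 at 0; solve each RREF row for its pivot's exponent:
  r0: exp(D) + (3)·1 = 0 ⇒ exp(D) = -3
  r1: exp(i) + (1)·1 = 0 ⇒ exp(i) = -1
Π_2 = D^-3 · i^-1 · X1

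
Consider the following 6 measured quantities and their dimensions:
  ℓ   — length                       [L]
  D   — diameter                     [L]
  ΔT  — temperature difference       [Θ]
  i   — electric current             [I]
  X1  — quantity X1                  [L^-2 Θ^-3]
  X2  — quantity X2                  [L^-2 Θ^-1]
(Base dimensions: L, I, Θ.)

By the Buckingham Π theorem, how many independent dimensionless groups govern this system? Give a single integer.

3

Write exponents as rows L,I,Θ / cols ℓ,D,ΔT,i,X1,X2:
  L: [ 1  1  0  0 -2 -2]
  I: [ 0  0  0  1  0  0]
  Θ: [ 0  0  1  0 -3 -1]
Row reduction gives pivot columns ℓ,ΔT,i; rank = 3
6 vars − rank 3 = 3 Π groups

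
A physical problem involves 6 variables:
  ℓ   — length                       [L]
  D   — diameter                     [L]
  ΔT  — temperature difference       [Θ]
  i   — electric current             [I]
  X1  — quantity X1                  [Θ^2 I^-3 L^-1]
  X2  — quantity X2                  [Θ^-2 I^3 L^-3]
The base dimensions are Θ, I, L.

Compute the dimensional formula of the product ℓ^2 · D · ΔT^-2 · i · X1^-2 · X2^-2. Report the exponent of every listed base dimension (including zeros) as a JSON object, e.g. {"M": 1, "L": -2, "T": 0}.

{"Θ": -2, "I": 1, "L": 11}

Exponent matrix [Θ,I,L] × [ℓ,D,ΔT,i,X1,X2]:
  Θ: [ 0  0  1  0  2 -2]
  I: [ 0  0  0  1 -3  3]
  L: [ 1  1  0  0 -1 -3]
  [Θ]: (2)·0+(1)·0+(-2)·1+(1)·0+(-2)·2+(-2)·-2 = -2
  [I]: (2)·0+(1)·0+(-2)·0+(1)·1+(-2)·-3+(-2)·3 = 1
  [L]: (2)·1+(1)·1+(-2)·0+(1)·0+(-2)·-1+(-2)·-3 = 11
⇒ Θ^-2 I L^11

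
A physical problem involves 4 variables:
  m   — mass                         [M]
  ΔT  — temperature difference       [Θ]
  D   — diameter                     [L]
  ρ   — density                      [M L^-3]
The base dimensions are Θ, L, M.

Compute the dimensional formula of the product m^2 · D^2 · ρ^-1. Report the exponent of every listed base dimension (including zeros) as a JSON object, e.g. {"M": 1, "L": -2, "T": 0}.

Dimensional matrix (Θ×L×M by m×ΔT×D×ρ):
  Θ: [ 0  1  0  0]
  L: [ 0  0  1 -3]
  M: [ 1  0  0  1]
  [Θ]: (2)·0+(2)·0+(-1)·0 = 0
  [L]: (2)·0+(2)·1+(-1)·-3 = 5
  [M]: (2)·1+(2)·0+(-1)·1 = 1
⇒ L^5 M

{"Θ": 0, "L": 5, "M": 1}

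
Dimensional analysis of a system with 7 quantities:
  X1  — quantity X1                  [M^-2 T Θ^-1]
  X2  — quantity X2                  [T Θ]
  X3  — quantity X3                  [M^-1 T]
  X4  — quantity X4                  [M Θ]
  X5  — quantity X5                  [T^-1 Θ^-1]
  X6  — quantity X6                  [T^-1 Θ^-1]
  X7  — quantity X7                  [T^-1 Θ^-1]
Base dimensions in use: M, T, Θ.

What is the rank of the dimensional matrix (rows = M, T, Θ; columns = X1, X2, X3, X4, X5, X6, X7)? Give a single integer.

Write exponents as rows M,T,Θ / cols X1,X2,X3,X4,X5,X6,X7:
  M: [-2  0 -1  1  0  0  0]
  T: [ 1  1  1  0 -1 -1 -1]
  Θ: [-1  1  0  1 -1 -1 -1]
RREF → pivots at {X1,X2} ⇒ r = 2

2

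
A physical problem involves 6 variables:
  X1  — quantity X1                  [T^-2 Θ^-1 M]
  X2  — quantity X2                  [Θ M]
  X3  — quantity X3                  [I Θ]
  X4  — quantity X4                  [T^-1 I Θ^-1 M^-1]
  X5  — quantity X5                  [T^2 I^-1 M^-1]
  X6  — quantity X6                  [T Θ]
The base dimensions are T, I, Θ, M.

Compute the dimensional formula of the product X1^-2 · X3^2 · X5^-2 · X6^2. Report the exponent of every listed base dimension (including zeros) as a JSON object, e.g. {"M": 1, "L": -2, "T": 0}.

{"T": 2, "I": 4, "Θ": 6, "M": 0}

Exponent matrix [T,I,Θ,M] × [X1,X2,X3,X4,X5,X6]:
  T: [-2  0  0 -1  2  1]
  I: [ 0  0  1  1 -1  0]
  Θ: [-1  1  1 -1  0  1]
  M: [ 1  1  0 -1 -1  0]
  [T]: (-2)·-2+(2)·0+(-2)·2+(2)·1 = 2
  [I]: (-2)·0+(2)·1+(-2)·-1+(2)·0 = 4
  [Θ]: (-2)·-1+(2)·1+(-2)·0+(2)·1 = 6
  [M]: (-2)·1+(2)·0+(-2)·-1+(2)·0 = 0
⇒ T^2 I^4 Θ^6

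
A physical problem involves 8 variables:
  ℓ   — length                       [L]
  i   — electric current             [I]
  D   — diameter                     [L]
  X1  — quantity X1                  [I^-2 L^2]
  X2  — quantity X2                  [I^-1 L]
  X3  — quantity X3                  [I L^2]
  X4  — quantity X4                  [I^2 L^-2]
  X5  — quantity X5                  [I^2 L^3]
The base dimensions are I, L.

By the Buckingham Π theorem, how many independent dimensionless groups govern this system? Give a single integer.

6

Write exponents as rows I,L / cols ℓ,i,D,X1,X2,X3,X4,X5:
  I: [ 0  1  0 -2 -1  1  2  2]
  L: [ 1  0  1  2  1  2 -2  3]
Echelon form has 2 nonzero rows (pivots: ℓ,i)
n=8, r=2 ⇒ 6 dimensionless groups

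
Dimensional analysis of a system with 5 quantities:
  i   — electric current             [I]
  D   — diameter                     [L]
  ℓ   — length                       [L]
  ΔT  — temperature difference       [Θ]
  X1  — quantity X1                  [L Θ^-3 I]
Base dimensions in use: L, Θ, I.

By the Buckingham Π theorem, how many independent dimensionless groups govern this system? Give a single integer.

2

Write exponents as rows L,Θ,I / cols i,D,ℓ,ΔT,X1:
  L: [ 0  1  1  0  1]
  Θ: [ 0  0  0  1 -3]
  I: [ 1  0  0  0  1]
RREF → pivots at {i,D,ΔT} ⇒ r = 3
5 vars − rank 3 = 2 Π groups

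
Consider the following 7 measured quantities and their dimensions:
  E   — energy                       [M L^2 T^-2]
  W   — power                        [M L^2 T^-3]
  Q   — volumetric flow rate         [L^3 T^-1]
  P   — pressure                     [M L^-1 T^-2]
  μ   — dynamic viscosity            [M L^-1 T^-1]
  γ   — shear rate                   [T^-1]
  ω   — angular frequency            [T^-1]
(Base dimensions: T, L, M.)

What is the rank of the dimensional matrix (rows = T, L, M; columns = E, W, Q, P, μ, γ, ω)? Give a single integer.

3

Write exponents as rows T,L,M / cols E,W,Q,P,μ,γ,ω:
  T: [-2 -3 -1 -2 -1 -1 -1]
  L: [ 2  2  3 -1 -1  0  0]
  M: [ 1  1  0  1  1  0  0]
Echelon form has 3 nonzero rows (pivots: E,W,Q)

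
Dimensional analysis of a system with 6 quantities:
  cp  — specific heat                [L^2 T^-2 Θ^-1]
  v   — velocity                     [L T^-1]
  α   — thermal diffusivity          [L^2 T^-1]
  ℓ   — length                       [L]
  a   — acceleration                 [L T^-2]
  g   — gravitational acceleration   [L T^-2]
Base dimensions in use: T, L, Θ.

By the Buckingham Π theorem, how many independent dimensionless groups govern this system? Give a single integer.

Write exponents as rows T,L,Θ / cols cp,v,α,ℓ,a,g:
  T: [-2 -1 -1  0 -2 -2]
  L: [ 2  1  2  1  1  1]
  Θ: [-1  0  0  0  0  0]
RREF → pivots at {cp,v,α} ⇒ r = 3
6 vars − rank 3 = 3 Π groups

3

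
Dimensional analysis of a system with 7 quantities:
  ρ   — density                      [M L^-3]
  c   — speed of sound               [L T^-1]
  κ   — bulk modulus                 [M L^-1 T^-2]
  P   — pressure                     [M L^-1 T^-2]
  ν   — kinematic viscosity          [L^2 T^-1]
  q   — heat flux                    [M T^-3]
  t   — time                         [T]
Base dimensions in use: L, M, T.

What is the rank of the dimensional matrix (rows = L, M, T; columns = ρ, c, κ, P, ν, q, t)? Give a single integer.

3

Dimensional matrix (L×M×T by ρ×c×κ×P×ν×q×t):
  L: [-3  1 -1 -1  2  0  0]
  M: [ 1  0  1  1  0  1  0]
  T: [ 0 -1 -2 -2 -1 -3  1]
Row reduction gives pivot columns ρ,c,ν; rank = 3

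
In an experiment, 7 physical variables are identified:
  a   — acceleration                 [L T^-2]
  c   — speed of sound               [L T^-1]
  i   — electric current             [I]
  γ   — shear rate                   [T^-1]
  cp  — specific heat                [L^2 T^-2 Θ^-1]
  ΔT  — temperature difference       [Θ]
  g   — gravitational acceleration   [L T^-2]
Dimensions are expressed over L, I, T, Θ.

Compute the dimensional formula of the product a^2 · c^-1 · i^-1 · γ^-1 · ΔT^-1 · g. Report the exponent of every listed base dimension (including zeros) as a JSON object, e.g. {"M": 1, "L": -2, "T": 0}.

Dimensional matrix (L×I×T×Θ by a×c×i×γ×cp×ΔT×g):
  L: [ 1  1  0  0  2  0  1]
  I: [ 0  0  1  0  0  0  0]
  T: [-2 -1  0 -1 -2  0 -2]
  Θ: [ 0  0  0  0 -1  1  0]
  [L]: (2)·1+(-1)·1+(-1)·0+(-1)·0+(-1)·0+(1)·1 = 2
  [I]: (2)·0+(-1)·0+(-1)·1+(-1)·0+(-1)·0+(1)·0 = -1
  [T]: (2)·-2+(-1)·-1+(-1)·0+(-1)·-1+(-1)·0+(1)·-2 = -4
  [Θ]: (2)·0+(-1)·0+(-1)·0+(-1)·0+(-1)·1+(1)·0 = -1
⇒ L^2 I^-1 T^-4 Θ^-1

{"L": 2, "I": -1, "T": -4, "Θ": -1}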